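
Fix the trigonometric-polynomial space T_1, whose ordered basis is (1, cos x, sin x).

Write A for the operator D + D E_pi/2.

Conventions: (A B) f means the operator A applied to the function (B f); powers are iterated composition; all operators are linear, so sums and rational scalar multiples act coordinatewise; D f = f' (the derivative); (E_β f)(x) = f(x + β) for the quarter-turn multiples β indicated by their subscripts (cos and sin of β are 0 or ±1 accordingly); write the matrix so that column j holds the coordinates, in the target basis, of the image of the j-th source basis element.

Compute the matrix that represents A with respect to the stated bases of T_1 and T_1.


the matrix is [[0, 0, 0]; [0, -1, 1]; [0, -1, -1]] (rows listed top to bottom)

image of 1: 0
image of cos x: -cos x - sin x
image of sin x: cos x - sin x
each image's coordinates form column j of the matrix


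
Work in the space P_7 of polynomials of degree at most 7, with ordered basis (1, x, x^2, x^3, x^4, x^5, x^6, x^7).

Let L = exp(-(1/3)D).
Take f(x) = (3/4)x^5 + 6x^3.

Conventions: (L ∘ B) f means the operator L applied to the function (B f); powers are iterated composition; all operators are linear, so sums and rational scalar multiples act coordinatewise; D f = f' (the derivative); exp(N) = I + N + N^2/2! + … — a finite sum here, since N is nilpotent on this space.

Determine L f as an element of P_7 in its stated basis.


the result is g(x) = (3/4)x^5 - (5/4)x^4 + (41/6)x^3 - (113/18)x^2 + (221/108)x - 73/324

order-1 term: -(5/4)x^4 - 6x^2
order-2 term: (5/6)x^3 + 2x
order-3 term: -(5/18)x^2 - 2/9
order-4 term: (5/108)x
order-5 term: -1/324
the series for exp(-(1/3)D) f terminates at order 5
exp(-(1/3)D) f = (3/4)x^5 - (5/4)x^4 + (41/6)x^3 - (113/18)x^2 + (221/108)x - 73/324


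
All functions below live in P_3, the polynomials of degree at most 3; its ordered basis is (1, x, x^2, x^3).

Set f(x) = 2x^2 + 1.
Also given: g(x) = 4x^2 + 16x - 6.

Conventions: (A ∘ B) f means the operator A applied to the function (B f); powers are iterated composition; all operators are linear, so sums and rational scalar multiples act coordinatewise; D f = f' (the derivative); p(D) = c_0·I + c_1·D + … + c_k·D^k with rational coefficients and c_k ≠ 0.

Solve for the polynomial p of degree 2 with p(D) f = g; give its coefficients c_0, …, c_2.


p(D) = 2·I + 4·D − 2·D^2, i.e. c_0 = 2, c_1 = 4, c_2 = -2

D^0 f = 2x^2 + 1
D^1 f = 4x
D^2 f = 4
matching coefficients of g against c_0 f + c_1 Df + … from the top degree down determines the c_i
solution: c_0 = 2, c_1 = 4, c_2 = -2


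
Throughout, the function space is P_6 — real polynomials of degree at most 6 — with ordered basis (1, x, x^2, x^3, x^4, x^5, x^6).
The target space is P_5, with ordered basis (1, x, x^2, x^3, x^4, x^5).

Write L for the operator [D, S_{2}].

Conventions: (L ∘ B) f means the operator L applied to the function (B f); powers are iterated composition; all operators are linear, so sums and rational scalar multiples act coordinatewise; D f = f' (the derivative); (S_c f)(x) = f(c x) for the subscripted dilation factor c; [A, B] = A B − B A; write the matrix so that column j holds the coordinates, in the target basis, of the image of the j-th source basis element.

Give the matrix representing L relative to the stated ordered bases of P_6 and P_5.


image of 1: 0
image of x: 1
image of x^2: 4x
image of x^3: 12x^2
image of x^4: 32x^3
image of x^5: 80x^4
image of x^6: 192x^5
each image's coordinates form column j of the matrix

the matrix is [[0, 1, 0, 0, 0, 0, 0]; [0, 0, 4, 0, 0, 0, 0]; [0, 0, 0, 12, 0, 0, 0]; [0, 0, 0, 0, 32, 0, 0]; [0, 0, 0, 0, 0, 80, 0]; [0, 0, 0, 0, 0, 0, 192]] (rows listed top to bottom)


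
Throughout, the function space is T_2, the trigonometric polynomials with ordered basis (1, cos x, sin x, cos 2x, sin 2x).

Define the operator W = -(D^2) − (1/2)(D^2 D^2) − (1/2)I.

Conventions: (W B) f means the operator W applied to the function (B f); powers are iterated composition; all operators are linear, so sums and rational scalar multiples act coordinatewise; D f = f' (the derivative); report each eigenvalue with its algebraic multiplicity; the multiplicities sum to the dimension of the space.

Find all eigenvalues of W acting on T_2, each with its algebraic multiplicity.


λ = -9/2 (multiplicity 2), λ = -1/2 (multiplicity 1), λ = 0 (multiplicity 2)

image of 1: -1/2
image of cos x: 0
image of sin x: 0
image of cos 2x: -(9/2)cos 2x
image of sin 2x: -(9/2)sin 2x
the matrix is diagonal; its diagonal is (-1/2, 0, 0, -9/2, -9/2)
for a triangular matrix the eigenvalues are the diagonal entries, with algebraic multiplicity their repetition count


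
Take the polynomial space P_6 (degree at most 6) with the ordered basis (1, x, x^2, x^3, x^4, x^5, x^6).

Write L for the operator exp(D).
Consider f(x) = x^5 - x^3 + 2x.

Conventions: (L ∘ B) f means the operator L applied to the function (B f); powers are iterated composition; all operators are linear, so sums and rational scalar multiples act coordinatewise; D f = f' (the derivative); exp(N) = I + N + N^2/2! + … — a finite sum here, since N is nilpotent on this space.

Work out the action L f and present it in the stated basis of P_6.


the result is g(x) = x^5 + 5x^4 + 9x^3 + 7x^2 + 4x + 2

order-1 term: 5x^4 - 3x^2 + 2
order-2 term: 10x^3 - 3x
order-3 term: 10x^2 - 1
order-4 term: 5x
order-5 term: 1
the series for exp(D) f terminates at order 5
exp(D) f = x^5 + 5x^4 + 9x^3 + 7x^2 + 4x + 2


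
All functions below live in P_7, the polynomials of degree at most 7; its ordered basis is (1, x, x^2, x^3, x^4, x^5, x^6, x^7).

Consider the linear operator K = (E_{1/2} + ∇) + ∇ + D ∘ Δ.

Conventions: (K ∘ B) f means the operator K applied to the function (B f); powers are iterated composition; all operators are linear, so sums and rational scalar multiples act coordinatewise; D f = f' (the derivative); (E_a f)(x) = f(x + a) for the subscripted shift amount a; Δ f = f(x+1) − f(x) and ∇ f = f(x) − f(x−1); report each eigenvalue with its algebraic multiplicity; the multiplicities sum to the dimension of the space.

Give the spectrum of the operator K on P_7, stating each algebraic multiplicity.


image of 1: 1
image of x: x + 5/2
image of x^2: x^2 + 5x + 1/4
image of x^3: x^3 + (15/2)x^2 + (3/4)x + 41/8
image of x^4: x^4 + 10x^3 + (3/2)x^2 + (41/2)x + 33/16
image of x^5: x^5 + (25/2)x^4 + (5/2)x^3 + (205/4)x^2 + (165/16)x + 225/32
image of x^6: x^6 + 15x^5 + (15/4)x^4 + (205/2)x^3 + (495/16)x^2 + (675/16)x + 257/64
image of x^7: x^7 + (35/2)x^6 + (21/4)x^5 + (1435/8)x^4 + (1155/16)x^3 + (4725/32)x^2 + (1799/64)x + 1153/128
the matrix is upper triangular; its diagonal is (1, 1, 1, 1, 1, 1, 1, 1)
for a triangular matrix the eigenvalues are the diagonal entries, with algebraic multiplicity their repetition count

λ = 1 (multiplicity 8)


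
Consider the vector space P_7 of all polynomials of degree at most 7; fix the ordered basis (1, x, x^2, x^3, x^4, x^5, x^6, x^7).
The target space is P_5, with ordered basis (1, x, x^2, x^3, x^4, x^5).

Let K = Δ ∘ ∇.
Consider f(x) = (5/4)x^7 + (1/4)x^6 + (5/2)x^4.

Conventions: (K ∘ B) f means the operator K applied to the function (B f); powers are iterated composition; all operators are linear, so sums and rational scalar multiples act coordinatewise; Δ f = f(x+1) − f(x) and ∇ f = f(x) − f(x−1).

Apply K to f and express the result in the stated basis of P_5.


the image equals g(x) = (105/2)x^5 + (15/2)x^4 + (175/2)x^3 + (75/2)x^2 + (35/2)x + 11/2

∇ f = (35/4)x^6 - (99/4)x^5 + 40x^4 - (115/4)x^3 + (15/2)x^2 + (11/4)x - 3/2
Δ ∇ f = (105/2)x^5 + (15/2)x^4 + (175/2)x^3 + (75/2)x^2 + (35/2)x + 11/2


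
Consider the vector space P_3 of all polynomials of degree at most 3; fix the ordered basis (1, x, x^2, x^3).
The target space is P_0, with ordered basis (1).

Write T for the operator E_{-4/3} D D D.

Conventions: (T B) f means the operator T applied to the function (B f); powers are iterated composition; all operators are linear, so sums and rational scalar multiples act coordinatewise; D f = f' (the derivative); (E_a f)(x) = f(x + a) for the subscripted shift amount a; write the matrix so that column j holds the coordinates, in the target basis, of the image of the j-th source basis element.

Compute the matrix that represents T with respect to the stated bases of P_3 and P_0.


image of 1: 0
image of x: 0
image of x^2: 0
image of x^3: 6
each image's coordinates form column j of the matrix

the matrix is [[0, 0, 0, 6]] (rows listed top to bottom)


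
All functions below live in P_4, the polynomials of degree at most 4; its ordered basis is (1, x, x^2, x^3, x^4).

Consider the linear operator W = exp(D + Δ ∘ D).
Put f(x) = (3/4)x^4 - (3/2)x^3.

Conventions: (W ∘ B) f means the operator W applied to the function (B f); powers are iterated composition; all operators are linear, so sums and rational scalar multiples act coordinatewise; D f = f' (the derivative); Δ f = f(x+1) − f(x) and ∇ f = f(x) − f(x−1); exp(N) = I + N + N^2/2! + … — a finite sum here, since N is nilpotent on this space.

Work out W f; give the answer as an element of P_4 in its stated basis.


order-1 term: 3x^3 + (9/2)x^2 - 3/2
order-2 term: (9/2)x^2 + (27/2)x + 9
order-3 term: 3x + 15/2
order-4 term: 3/4
the series for exp(D + Δ ∘ D) f terminates at order 4
exp(D + Δ ∘ D) f = (3/4)x^4 + (3/2)x^3 + 9x^2 + (33/2)x + 63/4

the result is g(x) = (3/4)x^4 + (3/2)x^3 + 9x^2 + (33/2)x + 63/4


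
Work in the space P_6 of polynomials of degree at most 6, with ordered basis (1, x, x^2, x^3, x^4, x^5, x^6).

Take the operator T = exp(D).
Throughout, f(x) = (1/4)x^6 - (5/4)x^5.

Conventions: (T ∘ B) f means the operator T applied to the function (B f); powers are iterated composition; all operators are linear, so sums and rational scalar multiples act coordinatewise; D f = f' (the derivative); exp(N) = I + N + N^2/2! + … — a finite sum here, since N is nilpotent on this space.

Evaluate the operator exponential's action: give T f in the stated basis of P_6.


the image equals g(x) = (1/4)x^6 + (1/4)x^5 - (5/2)x^4 - (15/2)x^3 - (35/4)x^2 - (19/4)x - 1

order-1 term: (3/2)x^5 - (25/4)x^4
order-2 term: (15/4)x^4 - (25/2)x^3
order-3 term: 5x^3 - (25/2)x^2
order-4 term: (15/4)x^2 - (25/4)x
order-5 term: (3/2)x - 5/4
order-6 term: 1/4
the series for exp(D) f terminates at order 6
exp(D) f = (1/4)x^6 + (1/4)x^5 - (5/2)x^4 - (15/2)x^3 - (35/4)x^2 - (19/4)x - 1


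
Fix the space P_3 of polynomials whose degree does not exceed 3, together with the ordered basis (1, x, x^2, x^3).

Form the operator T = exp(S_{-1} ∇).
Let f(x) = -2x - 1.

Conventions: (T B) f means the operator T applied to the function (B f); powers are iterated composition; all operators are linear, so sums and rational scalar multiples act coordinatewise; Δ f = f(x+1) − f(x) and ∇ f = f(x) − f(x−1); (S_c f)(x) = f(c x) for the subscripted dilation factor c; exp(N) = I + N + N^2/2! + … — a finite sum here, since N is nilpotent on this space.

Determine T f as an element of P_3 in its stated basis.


order-1 term: -2
the series for exp(S_{-1} ∇) f terminates at order 1
exp(S_{-1} ∇) f = -2x - 3

the result is g(x) = -2x - 3


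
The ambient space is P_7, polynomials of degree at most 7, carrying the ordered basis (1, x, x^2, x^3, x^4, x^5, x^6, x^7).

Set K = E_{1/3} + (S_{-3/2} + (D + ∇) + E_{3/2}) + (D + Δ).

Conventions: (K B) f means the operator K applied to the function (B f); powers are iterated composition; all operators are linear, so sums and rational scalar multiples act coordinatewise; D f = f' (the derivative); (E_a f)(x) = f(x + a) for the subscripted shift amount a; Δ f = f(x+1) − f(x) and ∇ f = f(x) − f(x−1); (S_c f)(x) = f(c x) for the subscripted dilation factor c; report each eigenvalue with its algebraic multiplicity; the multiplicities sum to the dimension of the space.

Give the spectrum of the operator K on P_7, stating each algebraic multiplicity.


λ = -1931/128 (multiplicity 1), λ = -179/32 (multiplicity 1), λ = -11/8 (multiplicity 1), λ = 1/2 (multiplicity 1), λ = 3 (multiplicity 1), λ = 17/4 (multiplicity 1), λ = 113/16 (multiplicity 1), λ = 857/64 (multiplicity 1)

image of 1: 3
image of x: (1/2)x + 35/6
image of x^2: (17/4)x^2 + (35/3)x + 85/36
image of x^3: -(11/8)x^3 + (35/2)x^2 + (85/12)x + 1169/216
image of x^4: (113/16)x^4 + (70/3)x^3 + (85/6)x^2 + (1169/54)x + 6577/1296
image of x^5: -(179/32)x^5 + (175/6)x^4 + (425/18)x^3 + (5845/108)x^2 + (32885/1296)x + 74633/7776
image of x^6: (857/64)x^6 + 35x^5 + (425/12)x^4 + (5845/54)x^3 + (32885/432)x^2 + (74633/1296)x + 531505/46656
image of x^7: -(1931/128)x^7 + (245/6)x^6 + (595/12)x^5 + (40915/216)x^4 + (230195/1296)x^3 + (522431/2592)x^2 + (3720535/46656)x + 5342969/279936
the matrix is upper triangular; its diagonal is (3, 1/2, 17/4, -11/8, 113/16, -179/32, 857/64, -1931/128)
for a triangular matrix the eigenvalues are the diagonal entries, with algebraic multiplicity their repetition count


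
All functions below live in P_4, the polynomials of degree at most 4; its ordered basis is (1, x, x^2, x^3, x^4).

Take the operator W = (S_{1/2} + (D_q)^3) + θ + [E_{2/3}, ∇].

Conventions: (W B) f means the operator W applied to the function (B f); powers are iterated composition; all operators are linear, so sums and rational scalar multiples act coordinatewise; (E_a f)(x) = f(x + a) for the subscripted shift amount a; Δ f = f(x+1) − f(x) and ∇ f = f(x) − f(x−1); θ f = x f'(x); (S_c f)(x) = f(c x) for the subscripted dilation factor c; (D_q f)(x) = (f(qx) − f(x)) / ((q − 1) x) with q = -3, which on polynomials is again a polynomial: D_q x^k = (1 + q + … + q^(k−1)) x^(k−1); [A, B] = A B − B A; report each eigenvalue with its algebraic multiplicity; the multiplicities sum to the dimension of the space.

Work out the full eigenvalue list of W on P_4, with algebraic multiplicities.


λ = 1 (multiplicity 1), λ = 3/2 (multiplicity 1), λ = 9/4 (multiplicity 1), λ = 25/8 (multiplicity 1), λ = 65/16 (multiplicity 1)

image of 1: 1
image of x: (3/2)x
image of x^2: (9/4)x^2
image of x^3: (25/8)x^3 - 14
image of x^4: (65/16)x^4 + 280x
the matrix is upper triangular; its diagonal is (1, 3/2, 9/4, 25/8, 65/16)
for a triangular matrix the eigenvalues are the diagonal entries, with algebraic multiplicity their repetition count


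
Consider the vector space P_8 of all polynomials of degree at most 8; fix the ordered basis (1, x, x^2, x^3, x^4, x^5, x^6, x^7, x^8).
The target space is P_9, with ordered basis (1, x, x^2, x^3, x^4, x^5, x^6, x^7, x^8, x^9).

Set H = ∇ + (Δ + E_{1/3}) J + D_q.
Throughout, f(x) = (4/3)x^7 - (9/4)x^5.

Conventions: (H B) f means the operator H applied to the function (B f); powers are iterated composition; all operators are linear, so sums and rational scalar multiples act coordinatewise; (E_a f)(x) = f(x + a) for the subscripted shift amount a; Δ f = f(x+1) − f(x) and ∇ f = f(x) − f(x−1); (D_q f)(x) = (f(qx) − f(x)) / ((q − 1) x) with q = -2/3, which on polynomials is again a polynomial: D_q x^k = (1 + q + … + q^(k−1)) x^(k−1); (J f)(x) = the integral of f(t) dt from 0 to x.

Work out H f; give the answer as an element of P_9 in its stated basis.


g(x) = (1/6)x^8 + (16/9)x^7 + (262271/17496)x^6 - (1727/81)x^5 + (38345/972)x^4 - (32911/1458)x^3 + (39179/8748)x^2 + (26017/26244)x - 22153/19683

∇ f = (28/3)x^6 - 28x^5 + (425/12)x^4 - (145/6)x^3 + (11/2)x^2 + (23/12)x - 11/12
J f = (1/6)x^8 - (3/8)x^6
Δ J f = (4/3)x^7 + (14/3)x^6 + (85/12)x^5 + (145/24)x^4 + (11/6)x^3 - (23/24)x^2 - (11/12)x - 5/24
E_{1/3} J f = (1/6)x^8 + (4/9)x^7 + (31/216)x^6 - (131/324)x^5 - (935/1944)x^4 - (349/1458)x^3 - (1103/17496)x^2 - (227/26244)x - 77/157464
(Δ + E_{1/3}) J f = (1/6)x^8 + (16/9)x^7 + (1039/216)x^6 + (541/81)x^5 + (5405/972)x^4 + (1162/729)x^3 - (8935/8748)x^2 - (6071/6561)x - 16441/78732
D_q f = (1852/2187)x^6 - (55/36)x^4
(∇ + (Δ + E_{1/3}) J + D_q) f = (1/6)x^8 + (16/9)x^7 + (262271/17496)x^6 - (1727/81)x^5 + (38345/972)x^4 - (32911/1458)x^3 + (39179/8748)x^2 + (26017/26244)x - 22153/19683


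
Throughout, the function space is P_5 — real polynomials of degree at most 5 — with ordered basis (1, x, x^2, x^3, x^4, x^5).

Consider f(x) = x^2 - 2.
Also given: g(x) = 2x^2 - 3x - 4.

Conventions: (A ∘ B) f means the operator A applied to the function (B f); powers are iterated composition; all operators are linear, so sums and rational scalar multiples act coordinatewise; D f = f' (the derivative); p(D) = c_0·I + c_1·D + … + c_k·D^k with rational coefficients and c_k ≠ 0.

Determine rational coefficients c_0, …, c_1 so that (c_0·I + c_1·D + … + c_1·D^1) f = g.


c_0 = 2, c_1 = -3/2

D^0 f = x^2 - 2
D^1 f = 2x
matching coefficients of g against c_0 f + c_1 Df + … from the top degree down determines the c_i
solution: c_0 = 2, c_1 = -3/2


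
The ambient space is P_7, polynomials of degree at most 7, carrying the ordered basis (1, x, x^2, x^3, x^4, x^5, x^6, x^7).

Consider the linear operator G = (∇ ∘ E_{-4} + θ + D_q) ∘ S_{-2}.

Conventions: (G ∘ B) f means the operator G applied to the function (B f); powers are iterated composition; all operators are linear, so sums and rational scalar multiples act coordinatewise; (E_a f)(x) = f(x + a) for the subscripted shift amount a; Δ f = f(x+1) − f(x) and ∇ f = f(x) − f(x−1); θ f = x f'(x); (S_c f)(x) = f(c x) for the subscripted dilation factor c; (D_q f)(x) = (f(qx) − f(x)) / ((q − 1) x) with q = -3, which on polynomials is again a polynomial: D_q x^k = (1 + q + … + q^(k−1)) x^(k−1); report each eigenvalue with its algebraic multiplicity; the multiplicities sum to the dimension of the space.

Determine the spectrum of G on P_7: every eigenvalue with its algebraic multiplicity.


image of 1: 0
image of x: -2x - 4
image of x^2: 8x^2 - 36
image of x^3: -24x^3 - 80x^2 + 216x - 488
image of x^4: 64x^4 - 256x^3 - 864x^2 + 3904x - 5904
image of x^5: -160x^5 - 2112x^4 + 2880x^3 - 19520x^2 + 59040x - 67232
image of x^6: 384x^6 - 11264x^5 - 8640x^4 + 78080x^3 - 354240x^2 + 806784x - 737856
image of x^7: -896x^7 - 70912x^6 + 24192x^5 - 273280x^4 + 1653120x^3 - 5647488x^2 + 10329984x - 7902848
the matrix is upper triangular; its diagonal is (0, -2, 8, -24, 64, -160, 384, -896)
for a triangular matrix the eigenvalues are the diagonal entries, with algebraic multiplicity their repetition count

λ = -896 (multiplicity 1), λ = -160 (multiplicity 1), λ = -24 (multiplicity 1), λ = -2 (multiplicity 1), λ = 0 (multiplicity 1), λ = 8 (multiplicity 1), λ = 64 (multiplicity 1), λ = 384 (multiplicity 1)


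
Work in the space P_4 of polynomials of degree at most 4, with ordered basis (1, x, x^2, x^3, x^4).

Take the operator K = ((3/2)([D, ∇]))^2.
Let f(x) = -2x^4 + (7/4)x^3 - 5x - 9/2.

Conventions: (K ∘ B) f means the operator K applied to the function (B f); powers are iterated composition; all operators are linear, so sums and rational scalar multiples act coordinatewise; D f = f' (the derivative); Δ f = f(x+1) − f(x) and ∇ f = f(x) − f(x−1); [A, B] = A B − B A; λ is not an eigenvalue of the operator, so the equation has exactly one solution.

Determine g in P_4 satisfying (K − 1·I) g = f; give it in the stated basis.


write g with unknown coordinates in the stated basis and equate coefficients in (K − 1·I) g = f
solving from the highest basis element down gives g = 2x^4 - (7/4)x^3 + 5x + 9/2
check: K g = 0
so K g − 1·g = -2x^4 + (7/4)x^3 - 5x - 9/2 = f ✓

the image equals g(x) = 2x^4 - (7/4)x^3 + 5x + 9/2


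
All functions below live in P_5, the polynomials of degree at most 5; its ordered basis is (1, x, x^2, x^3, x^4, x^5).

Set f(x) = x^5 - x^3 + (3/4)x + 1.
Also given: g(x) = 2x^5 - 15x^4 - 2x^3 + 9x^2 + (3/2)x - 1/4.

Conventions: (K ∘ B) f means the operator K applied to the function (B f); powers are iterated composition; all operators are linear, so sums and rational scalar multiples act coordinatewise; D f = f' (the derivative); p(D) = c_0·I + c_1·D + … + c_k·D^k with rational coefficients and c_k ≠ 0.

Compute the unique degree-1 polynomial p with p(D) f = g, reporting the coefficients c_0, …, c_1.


D^0 f = x^5 - x^3 + (3/4)x + 1
D^1 f = 5x^4 - 3x^2 + 3/4
matching coefficients of g against c_0 f + c_1 Df + … from the top degree down determines the c_i
solution: c_0 = 2, c_1 = -3

p(D) = 2·I − 3·D, i.e. c_0 = 2, c_1 = -3


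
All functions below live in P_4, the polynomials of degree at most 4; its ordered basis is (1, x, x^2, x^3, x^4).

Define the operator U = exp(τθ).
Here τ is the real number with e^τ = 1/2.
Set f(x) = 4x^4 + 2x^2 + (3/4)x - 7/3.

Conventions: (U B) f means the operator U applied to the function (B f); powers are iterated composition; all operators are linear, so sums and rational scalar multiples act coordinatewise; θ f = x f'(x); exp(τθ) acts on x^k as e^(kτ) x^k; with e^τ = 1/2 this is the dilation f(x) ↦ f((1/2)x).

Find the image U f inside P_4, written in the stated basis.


exp(τθ) x^k = e^(kτ) x^k; with e^τ = 1/2 this sends x^k to (1/2)^k x^k
x ↦ 1/2 x
x^2 ↦ 1/4 x^2
x^4 ↦ 1/16 x^4
applying this coordinatewise to f: exp(τθ) f = (1/4)x^4 + (1/2)x^2 + (3/8)x - 7/3

the result is g(x) = (1/4)x^4 + (1/2)x^2 + (3/8)x - 7/3


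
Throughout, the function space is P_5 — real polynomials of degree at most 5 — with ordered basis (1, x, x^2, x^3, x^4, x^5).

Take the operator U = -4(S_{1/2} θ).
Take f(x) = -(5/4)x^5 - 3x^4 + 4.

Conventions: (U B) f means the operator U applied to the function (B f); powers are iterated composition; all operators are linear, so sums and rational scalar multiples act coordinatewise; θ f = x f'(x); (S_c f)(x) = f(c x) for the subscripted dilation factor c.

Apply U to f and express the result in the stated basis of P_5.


g(x) = (25/32)x^5 + 3x^4

θ f = -(25/4)x^5 - 12x^4
S_{1/2} θ f = -(25/128)x^5 - (3/4)x^4
(-4(S_{1/2} θ)) f = (25/32)x^5 + 3x^4


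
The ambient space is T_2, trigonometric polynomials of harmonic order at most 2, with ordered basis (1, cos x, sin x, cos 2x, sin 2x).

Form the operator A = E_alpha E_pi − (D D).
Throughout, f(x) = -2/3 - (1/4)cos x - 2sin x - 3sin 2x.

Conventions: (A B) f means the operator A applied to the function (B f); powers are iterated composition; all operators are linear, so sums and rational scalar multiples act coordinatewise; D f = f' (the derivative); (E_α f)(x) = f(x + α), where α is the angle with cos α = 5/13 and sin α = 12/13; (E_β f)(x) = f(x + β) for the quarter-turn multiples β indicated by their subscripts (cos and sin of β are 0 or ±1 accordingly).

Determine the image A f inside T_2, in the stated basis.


E_pi f = -2/3 + (1/4)cos x + 2sin x - 3sin 2x
E_alpha E_pi f = -2/3 + (101/52)cos x + (7/13)sin x - (360/169)cos 2x + (357/169)sin 2x
D f = -2cos x + (1/4)sin x - 6cos 2x
D D f = (1/4)cos x + 2sin x + 12sin 2x
(-(D D)) f = -(1/4)cos x - 2sin x - 12sin 2x
(E_alpha E_pi − (D D)) f = -2/3 + (22/13)cos x - (19/13)sin x - (360/169)cos 2x - (1671/169)sin 2x

g(x) = -2/3 + (22/13)cos x - (19/13)sin x - (360/169)cos 2x - (1671/169)sin 2x


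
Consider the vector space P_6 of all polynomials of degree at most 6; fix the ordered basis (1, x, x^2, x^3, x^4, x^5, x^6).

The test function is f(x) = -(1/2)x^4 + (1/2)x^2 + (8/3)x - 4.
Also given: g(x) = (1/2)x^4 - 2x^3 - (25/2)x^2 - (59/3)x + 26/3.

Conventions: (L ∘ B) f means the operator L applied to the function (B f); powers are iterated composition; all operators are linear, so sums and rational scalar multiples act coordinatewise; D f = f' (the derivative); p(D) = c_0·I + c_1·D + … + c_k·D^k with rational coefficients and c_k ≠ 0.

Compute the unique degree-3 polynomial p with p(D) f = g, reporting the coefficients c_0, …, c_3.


D^0 f = -(1/2)x^4 + (1/2)x^2 + (8/3)x - 4
D^1 f = -2x^3 + x + 8/3
D^2 f = -6x^2 + 1
D^3 f = -12x
matching coefficients of g against c_0 f + c_1 Df + … from the top degree down determines the c_i
solution: c_0 = -1, c_1 = 1, c_2 = 2, c_3 = 3/2

p(D) = -I + D + 2·D^2 + (3/2)·D^3, i.e. c_0 = -1, c_1 = 1, c_2 = 2, c_3 = 3/2


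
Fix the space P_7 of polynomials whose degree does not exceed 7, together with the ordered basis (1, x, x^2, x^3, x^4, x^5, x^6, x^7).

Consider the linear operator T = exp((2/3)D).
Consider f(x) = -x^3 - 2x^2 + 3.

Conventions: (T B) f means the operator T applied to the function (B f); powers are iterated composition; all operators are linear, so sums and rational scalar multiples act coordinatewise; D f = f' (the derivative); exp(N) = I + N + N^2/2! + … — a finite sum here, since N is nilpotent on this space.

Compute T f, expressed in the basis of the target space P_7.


the result is g(x) = -x^3 - 4x^2 - 4x + 49/27

order-1 term: -2x^2 - (8/3)x
order-2 term: -(4/3)x - 8/9
order-3 term: -8/27
the series for exp((2/3)D) f terminates at order 3
exp((2/3)D) f = -x^3 - 4x^2 - 4x + 49/27


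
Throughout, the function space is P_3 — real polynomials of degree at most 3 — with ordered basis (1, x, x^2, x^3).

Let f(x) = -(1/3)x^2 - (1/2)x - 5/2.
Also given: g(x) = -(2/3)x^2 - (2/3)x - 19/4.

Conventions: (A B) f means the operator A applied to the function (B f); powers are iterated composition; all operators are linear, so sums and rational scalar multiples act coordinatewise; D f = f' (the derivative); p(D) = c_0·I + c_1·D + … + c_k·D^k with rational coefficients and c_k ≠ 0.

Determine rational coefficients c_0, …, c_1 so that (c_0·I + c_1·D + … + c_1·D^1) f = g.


D^0 f = -(1/3)x^2 - (1/2)x - 5/2
D^1 f = -(2/3)x - 1/2
matching coefficients of g against c_0 f + c_1 Df + … from the top degree down determines the c_i
solution: c_0 = 2, c_1 = -1/2

c_0 = 2, c_1 = -1/2


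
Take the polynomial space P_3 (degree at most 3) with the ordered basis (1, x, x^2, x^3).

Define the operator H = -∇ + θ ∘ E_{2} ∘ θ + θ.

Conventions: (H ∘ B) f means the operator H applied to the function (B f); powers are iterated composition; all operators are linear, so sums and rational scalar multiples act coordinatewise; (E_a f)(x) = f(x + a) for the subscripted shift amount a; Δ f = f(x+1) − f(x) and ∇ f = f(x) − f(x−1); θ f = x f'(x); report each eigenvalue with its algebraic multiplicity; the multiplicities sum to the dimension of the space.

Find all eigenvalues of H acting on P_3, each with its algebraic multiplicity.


λ = 0 (multiplicity 1), λ = 2 (multiplicity 1), λ = 6 (multiplicity 1), λ = 12 (multiplicity 1)

image of 1: 0
image of x: 2x - 1
image of x^2: 6x^2 + 6x + 1
image of x^3: 12x^3 + 33x^2 + 39x - 1
the matrix is upper triangular; its diagonal is (0, 2, 6, 12)
for a triangular matrix the eigenvalues are the diagonal entries, with algebraic multiplicity their repetition count


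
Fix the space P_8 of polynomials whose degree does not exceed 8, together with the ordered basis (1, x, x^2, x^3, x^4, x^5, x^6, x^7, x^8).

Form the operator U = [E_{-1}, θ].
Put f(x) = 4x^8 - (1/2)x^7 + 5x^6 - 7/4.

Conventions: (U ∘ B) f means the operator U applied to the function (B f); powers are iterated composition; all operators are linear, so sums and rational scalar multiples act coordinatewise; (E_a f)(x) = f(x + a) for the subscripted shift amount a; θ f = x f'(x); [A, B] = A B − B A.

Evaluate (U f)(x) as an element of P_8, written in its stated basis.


the result is g(x) = -32x^7 + (455/2)x^6 - 723x^5 + (2645/2)x^4 - 1490x^3 + (2049/2)x^2 - 395x + 131/2

θ f = 32x^8 - (7/2)x^7 + 30x^6
E_{-1} θ f = 32x^8 - (519/2)x^7 + (1901/2)x^6 - (4091/2)x^5 + (5625/2)x^4 - (5029/2)x^3 + (2839/2)x^2 - (921/2)x + 131/2
E_{-1} f = 4x^8 - (65/2)x^7 + (241/2)x^6 - (529/2)x^5 + (745/2)x^4 - (683/2)x^3 + (395/2)x^2 - (131/2)x + 31/4
θ E_{-1} f = 32x^8 - (455/2)x^7 + 723x^6 - (2645/2)x^5 + 1490x^4 - (2049/2)x^3 + 395x^2 - (131/2)x
[E_{-1}, θ] f = -32x^7 + (455/2)x^6 - 723x^5 + (2645/2)x^4 - 1490x^3 + (2049/2)x^2 - 395x + 131/2


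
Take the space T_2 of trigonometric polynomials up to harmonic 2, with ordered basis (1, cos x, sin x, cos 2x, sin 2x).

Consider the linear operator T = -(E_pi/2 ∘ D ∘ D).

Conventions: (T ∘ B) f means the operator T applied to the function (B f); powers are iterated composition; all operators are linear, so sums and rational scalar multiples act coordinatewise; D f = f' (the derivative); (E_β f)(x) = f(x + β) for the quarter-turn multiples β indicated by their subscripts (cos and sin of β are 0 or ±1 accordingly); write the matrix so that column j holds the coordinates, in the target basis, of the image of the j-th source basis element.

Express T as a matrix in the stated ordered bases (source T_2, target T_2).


image of 1: 0
image of cos x: -sin x
image of sin x: cos x
image of cos 2x: -4cos 2x
image of sin 2x: -4sin 2x
each image's coordinates form column j of the matrix

the matrix is [[0, 0, 0, 0, 0]; [0, 0, 1, 0, 0]; [0, -1, 0, 0, 0]; [0, 0, 0, -4, 0]; [0, 0, 0, 0, -4]] (rows listed top to bottom)


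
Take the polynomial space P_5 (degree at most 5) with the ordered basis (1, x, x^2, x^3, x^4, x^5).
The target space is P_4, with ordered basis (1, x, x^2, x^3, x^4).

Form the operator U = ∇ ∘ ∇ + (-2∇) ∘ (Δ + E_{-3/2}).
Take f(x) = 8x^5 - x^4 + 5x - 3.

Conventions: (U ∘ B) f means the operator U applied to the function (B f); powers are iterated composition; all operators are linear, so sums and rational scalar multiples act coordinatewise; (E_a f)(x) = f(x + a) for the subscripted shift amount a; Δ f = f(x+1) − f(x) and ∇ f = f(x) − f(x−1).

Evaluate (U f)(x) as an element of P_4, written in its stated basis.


∇ f = 40x^4 - 84x^3 + 86x^2 - 44x + 14
∇ ∇ f = 160x^3 - 492x^2 + 584x - 254
Δ f = 40x^4 + 76x^3 + 74x^2 + 36x + 12
E_{-3/2} f = 8x^5 - 61x^4 + 186x^3 - (567/2)x^2 + 221x - 1221/16
(Δ + E_{-3/2}) f = 8x^5 - 21x^4 + 262x^3 - (419/2)x^2 + 257x - 1029/16
∇ (Δ + E_{-3/2}) f = 40x^4 - 164x^3 + 992x^2 - 1329x + 1515/2
(-2∇) (Δ + E_{-3/2}) f = -80x^4 + 328x^3 - 1984x^2 + 2658x - 1515
(∇ ∘ ∇ + (-2∇) ∘ (Δ + E_{-3/2})) f = -80x^4 + 488x^3 - 2476x^2 + 3242x - 1769

g(x) = -80x^4 + 488x^3 - 2476x^2 + 3242x - 1769


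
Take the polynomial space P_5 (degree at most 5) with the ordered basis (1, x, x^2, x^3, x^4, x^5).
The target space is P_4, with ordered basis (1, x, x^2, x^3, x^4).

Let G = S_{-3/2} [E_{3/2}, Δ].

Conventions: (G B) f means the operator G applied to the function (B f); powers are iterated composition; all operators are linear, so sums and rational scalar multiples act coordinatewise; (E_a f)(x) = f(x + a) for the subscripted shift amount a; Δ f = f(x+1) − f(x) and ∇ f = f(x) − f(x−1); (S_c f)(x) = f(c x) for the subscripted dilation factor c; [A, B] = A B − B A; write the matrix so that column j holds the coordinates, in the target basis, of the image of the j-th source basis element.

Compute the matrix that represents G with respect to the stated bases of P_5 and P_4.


image of 1: 0
image of x: 0
image of x^2: 0
image of x^3: 0
image of x^4: 0
image of x^5: 0
each image's coordinates form column j of the matrix

the matrix is [[0, 0, 0, 0, 0, 0]; [0, 0, 0, 0, 0, 0]; [0, 0, 0, 0, 0, 0]; [0, 0, 0, 0, 0, 0]; [0, 0, 0, 0, 0, 0]] (rows listed top to bottom)


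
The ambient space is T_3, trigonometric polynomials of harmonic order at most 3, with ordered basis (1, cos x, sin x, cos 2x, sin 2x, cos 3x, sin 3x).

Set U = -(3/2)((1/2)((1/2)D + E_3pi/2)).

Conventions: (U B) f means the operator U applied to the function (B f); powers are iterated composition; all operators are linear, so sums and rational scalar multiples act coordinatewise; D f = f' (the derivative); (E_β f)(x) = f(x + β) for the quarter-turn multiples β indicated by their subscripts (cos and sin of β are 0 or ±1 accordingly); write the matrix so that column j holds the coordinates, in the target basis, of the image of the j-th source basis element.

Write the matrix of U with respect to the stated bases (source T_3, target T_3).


the matrix is [[-3/4, 0, 0, 0, 0, 0, 0]; [0, 0, 3/8, 0, 0, 0, 0]; [0, -3/8, 0, 0, 0, 0, 0]; [0, 0, 0, 3/4, -3/4, 0, 0]; [0, 0, 0, 3/4, 3/4, 0, 0]; [0, 0, 0, 0, 0, 0, -15/8]; [0, 0, 0, 0, 0, 15/8, 0]] (rows listed top to bottom)

image of 1: -3/4
image of cos x: -(3/8)sin x
image of sin x: (3/8)cos x
image of cos 2x: (3/4)cos 2x + (3/4)sin 2x
image of sin 2x: -(3/4)cos 2x + (3/4)sin 2x
image of cos 3x: (15/8)sin 3x
image of sin 3x: -(15/8)cos 3x
each image's coordinates form column j of the matrix


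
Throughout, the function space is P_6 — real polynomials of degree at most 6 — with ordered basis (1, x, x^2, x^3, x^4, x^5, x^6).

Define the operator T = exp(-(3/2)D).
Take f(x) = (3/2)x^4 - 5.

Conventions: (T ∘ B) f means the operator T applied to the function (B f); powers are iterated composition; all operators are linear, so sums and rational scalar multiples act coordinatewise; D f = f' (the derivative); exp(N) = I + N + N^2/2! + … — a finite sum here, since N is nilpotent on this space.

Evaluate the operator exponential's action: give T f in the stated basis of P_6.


order-1 term: -9x^3
order-2 term: (81/4)x^2
order-3 term: -(81/4)x
order-4 term: 243/32
the series for exp(-(3/2)D) f terminates at order 4
exp(-(3/2)D) f = (3/2)x^4 - 9x^3 + (81/4)x^2 - (81/4)x + 83/32

the result is g(x) = (3/2)x^4 - 9x^3 + (81/4)x^2 - (81/4)x + 83/32


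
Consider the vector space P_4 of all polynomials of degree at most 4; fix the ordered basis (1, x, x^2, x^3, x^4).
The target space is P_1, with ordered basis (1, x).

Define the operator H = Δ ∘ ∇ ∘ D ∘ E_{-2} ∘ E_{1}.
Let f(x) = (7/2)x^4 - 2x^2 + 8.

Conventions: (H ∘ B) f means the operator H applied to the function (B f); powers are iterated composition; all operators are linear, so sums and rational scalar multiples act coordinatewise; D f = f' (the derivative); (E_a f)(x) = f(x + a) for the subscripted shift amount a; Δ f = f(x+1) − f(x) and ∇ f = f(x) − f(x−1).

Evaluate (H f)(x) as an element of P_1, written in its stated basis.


the image equals g(x) = 84x - 84

E_{1} f = (7/2)x^4 + 14x^3 + 19x^2 + 10x + 19/2
E_{-2} E_{1} f = (7/2)x^4 - 14x^3 + 19x^2 - 10x + 19/2
D E_{-2} E_{1} f = 14x^3 - 42x^2 + 38x - 10
∇ D E_{-2} E_{1} f = 42x^2 - 126x + 94
Δ (∇ ∘ D ∘ E_{-2}) E_{1} f = 84x - 84


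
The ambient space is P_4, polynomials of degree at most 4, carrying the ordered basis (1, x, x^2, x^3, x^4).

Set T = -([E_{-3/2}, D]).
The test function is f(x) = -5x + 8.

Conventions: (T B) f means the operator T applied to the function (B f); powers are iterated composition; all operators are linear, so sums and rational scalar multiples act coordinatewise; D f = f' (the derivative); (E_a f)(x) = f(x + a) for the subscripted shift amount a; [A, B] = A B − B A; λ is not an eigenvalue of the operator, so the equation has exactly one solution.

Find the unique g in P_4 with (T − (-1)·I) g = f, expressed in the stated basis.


write g with unknown coordinates in the stated basis and equate coefficients in (T − (-1)·I) g = f
solving from the highest basis element down gives g = -5x + 8
check: T g = 0
so T g − (-1)·g = -5x + 8 = f ✓

g(x) = -5x + 8


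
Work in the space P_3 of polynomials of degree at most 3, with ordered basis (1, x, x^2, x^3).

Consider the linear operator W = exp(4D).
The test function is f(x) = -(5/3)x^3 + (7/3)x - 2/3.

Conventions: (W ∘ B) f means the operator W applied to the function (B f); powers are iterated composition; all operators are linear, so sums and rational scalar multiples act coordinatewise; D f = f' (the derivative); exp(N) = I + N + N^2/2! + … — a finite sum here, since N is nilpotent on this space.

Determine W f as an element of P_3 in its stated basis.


g(x) = -(5/3)x^3 - 20x^2 - (233/3)x - 98

order-1 term: -20x^2 + 28/3
order-2 term: -80x
order-3 term: -320/3
the series for exp(4D) f terminates at order 3
exp(4D) f = -(5/3)x^3 - 20x^2 - (233/3)x - 98


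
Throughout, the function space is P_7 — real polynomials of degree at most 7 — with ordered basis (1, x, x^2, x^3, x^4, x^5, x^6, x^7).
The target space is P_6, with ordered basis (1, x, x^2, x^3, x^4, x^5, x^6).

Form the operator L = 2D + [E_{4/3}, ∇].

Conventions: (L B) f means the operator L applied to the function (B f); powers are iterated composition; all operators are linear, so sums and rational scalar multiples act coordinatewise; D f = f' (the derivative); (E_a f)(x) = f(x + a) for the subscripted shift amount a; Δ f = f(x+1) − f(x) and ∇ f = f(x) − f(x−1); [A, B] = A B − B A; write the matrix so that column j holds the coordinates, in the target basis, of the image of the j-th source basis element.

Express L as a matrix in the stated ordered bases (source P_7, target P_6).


image of 1: 0
image of x: 2
image of x^2: 4x
image of x^3: 6x^2
image of x^4: 8x^3
image of x^5: 10x^4
image of x^6: 12x^5
image of x^7: 14x^6
each image's coordinates form column j of the matrix

the matrix is [[0, 2, 0, 0, 0, 0, 0, 0]; [0, 0, 4, 0, 0, 0, 0, 0]; [0, 0, 0, 6, 0, 0, 0, 0]; [0, 0, 0, 0, 8, 0, 0, 0]; [0, 0, 0, 0, 0, 10, 0, 0]; [0, 0, 0, 0, 0, 0, 12, 0]; [0, 0, 0, 0, 0, 0, 0, 14]] (rows listed top to bottom)


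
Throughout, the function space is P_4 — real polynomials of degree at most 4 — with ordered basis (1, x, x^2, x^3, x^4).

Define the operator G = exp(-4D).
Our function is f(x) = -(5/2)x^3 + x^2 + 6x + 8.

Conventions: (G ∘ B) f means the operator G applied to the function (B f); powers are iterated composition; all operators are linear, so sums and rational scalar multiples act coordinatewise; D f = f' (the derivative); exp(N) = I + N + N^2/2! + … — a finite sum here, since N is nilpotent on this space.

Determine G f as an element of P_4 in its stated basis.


order-1 term: 30x^2 - 8x - 24
order-2 term: -120x + 16
order-3 term: 160
the series for exp(-4D) f terminates at order 3
exp(-4D) f = -(5/2)x^3 + 31x^2 - 122x + 160

g(x) = -(5/2)x^3 + 31x^2 - 122x + 160


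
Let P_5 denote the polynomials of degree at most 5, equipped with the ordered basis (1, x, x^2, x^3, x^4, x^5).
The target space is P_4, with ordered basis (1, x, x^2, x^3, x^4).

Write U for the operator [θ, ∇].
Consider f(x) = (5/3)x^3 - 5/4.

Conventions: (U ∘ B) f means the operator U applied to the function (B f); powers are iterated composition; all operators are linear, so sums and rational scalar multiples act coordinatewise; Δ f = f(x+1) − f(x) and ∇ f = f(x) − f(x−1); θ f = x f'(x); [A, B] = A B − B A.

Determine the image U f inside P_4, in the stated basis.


∇ f = 5x^2 - 5x + 5/3
θ ∇ f = 10x^2 - 5x
θ f = 5x^3
∇ θ f = 15x^2 - 15x + 5
[θ, ∇] f = -5x^2 + 10x - 5

the result is g(x) = -5x^2 + 10x - 5


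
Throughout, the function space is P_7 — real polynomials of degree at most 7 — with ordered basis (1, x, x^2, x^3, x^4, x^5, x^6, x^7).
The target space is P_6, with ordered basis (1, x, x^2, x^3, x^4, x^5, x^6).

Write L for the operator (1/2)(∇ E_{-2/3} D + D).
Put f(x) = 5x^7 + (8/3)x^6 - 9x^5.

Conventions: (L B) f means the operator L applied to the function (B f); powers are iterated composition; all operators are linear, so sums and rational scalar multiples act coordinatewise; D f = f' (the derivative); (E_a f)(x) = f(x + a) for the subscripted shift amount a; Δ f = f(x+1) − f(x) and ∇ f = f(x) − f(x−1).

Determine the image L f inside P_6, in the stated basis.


the image equals g(x) = (35/2)x^6 + 113x^5 - 595x^4 + 1240x^3 - (23615/18)x^2 + (17435/27)x - 923/9

D f = 35x^6 + 16x^5 - 45x^4
E_{-2/3} D f = 35x^6 - 124x^5 + 135x^4 - (440/27)x^3 - (1720/27)x^2 + (1120/27)x - 5776/729
∇ E_{-2/3} D f = 210x^5 - 1145x^4 + 2480x^3 - (23615/9)x^2 + (34870/27)x - 1846/9
D f = 35x^6 + 16x^5 - 45x^4
(∇ E_{-2/3} D + D) f = 35x^6 + 226x^5 - 1190x^4 + 2480x^3 - (23615/9)x^2 + (34870/27)x - 1846/9
((1/2)(∇ E_{-2/3} D + D)) f = (35/2)x^6 + 113x^5 - 595x^4 + 1240x^3 - (23615/18)x^2 + (17435/27)x - 923/9


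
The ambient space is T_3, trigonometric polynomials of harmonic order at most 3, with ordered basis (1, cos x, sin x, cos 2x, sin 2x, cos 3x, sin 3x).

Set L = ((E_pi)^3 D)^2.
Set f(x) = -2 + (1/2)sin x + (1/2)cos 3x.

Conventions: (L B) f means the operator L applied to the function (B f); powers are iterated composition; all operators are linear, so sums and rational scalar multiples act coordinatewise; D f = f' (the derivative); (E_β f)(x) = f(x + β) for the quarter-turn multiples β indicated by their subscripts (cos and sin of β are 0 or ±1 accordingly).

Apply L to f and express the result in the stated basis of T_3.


D f = (1/2)cos x - (3/2)sin 3x
E_pi D f = -(1/2)cos x + (3/2)sin 3x
E_pi E_pi D f = (1/2)cos x - (3/2)sin 3x
E_pi E_pi E_pi D f = -(1/2)cos x + (3/2)sin 3x
D ((E_pi)^3 D) f = (1/2)sin x + (9/2)cos 3x
E_pi D ((E_pi)^3 D) f = -(1/2)sin x - (9/2)cos 3x
E_pi E_pi D ((E_pi)^3 D) f = (1/2)sin x + (9/2)cos 3x
E_pi E_pi E_pi D ((E_pi)^3 D) f = -(1/2)sin x - (9/2)cos 3x

g(x) = -(1/2)sin x - (9/2)cos 3x
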